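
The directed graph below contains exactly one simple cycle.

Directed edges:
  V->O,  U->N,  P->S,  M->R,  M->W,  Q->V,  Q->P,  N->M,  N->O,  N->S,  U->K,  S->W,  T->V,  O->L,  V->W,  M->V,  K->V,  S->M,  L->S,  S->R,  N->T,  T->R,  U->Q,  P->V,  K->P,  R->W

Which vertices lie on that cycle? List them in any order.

L, M, O, S, V

DFS with gray/black marking from O:
O gray
  L gray
    S gray
      M gray
        R gray
          W gray
          W black
        R black
        V gray
          V→W: W black — skip
          V→O: O is gray → back edge
Back edge closes the cycle O → L → S → M → V → O; its vertices are {L, M, O, S, V}.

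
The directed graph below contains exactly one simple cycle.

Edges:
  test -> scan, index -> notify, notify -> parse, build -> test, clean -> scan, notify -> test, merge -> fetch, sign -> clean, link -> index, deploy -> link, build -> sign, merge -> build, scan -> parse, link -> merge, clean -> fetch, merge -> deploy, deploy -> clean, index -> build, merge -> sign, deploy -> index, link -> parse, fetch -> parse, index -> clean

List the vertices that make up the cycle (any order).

link, merge, deploy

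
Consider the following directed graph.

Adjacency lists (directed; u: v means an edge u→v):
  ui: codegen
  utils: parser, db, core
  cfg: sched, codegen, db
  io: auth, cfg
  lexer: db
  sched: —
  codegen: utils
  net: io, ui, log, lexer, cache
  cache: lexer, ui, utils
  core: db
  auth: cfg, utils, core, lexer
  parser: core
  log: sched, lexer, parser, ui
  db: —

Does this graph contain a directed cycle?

DFS with white/gray/black marking, starting from utils:
utils gray
  parser gray
    core gray
      db gray
      db black
    core black
  parser black
  utils→db: db black — skip
  utils→core: core black — skip
utils black
ui gray
  codegen gray
    codegen→utils: utils black — skip
  codegen black
ui black
cfg gray
  sched gray
  sched black
  cfg→codegen: codegen black — skip
  cfg→db: db black — skip
cfg black
io gray
  auth gray
    auth→cfg: cfg black — skip
    auth→utils: utils black — skip
    auth→core: core black — skip
    lexer gray
      lexer→db: db black — skip
    lexer black
  auth black
  io→cfg: cfg black — skip
io black
net gray
  net→io: io black — skip
  net→ui: ui black — skip
  log gray
    log→sched: sched black — skip
    log→lexer: lexer black — skip
    log→parser: parser black — skip
    log→ui: ui black — skip
  log black
  net→lexer: lexer black — skip
  cache gray
    cache→lexer: lexer black — skip
    cache→ui: ui black — skip
    cache→utils: utils black — skip
  cache black
net black
Every edge goes to a white or black vertex — no back edge, so the graph is acyclic.

No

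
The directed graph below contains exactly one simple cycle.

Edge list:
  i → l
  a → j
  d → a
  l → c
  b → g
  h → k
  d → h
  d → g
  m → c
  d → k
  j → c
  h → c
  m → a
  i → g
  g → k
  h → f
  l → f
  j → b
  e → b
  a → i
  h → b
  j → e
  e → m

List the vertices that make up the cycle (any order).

a, e, j, m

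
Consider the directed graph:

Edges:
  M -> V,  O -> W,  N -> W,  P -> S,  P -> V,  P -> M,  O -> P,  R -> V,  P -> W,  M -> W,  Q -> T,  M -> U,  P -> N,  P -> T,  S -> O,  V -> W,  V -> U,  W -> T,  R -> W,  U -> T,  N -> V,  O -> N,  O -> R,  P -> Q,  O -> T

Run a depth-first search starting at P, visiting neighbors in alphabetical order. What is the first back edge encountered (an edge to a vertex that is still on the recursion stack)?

O→P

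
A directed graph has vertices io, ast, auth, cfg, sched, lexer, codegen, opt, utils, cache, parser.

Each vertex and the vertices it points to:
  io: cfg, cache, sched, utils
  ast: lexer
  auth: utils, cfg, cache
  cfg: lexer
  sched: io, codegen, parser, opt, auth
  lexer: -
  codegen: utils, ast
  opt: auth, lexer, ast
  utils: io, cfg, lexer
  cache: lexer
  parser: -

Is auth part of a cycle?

auth is on a cycle iff auth can reach itself via ≥1 edge.
auth → utils → io → sched → auth — yes.

Yes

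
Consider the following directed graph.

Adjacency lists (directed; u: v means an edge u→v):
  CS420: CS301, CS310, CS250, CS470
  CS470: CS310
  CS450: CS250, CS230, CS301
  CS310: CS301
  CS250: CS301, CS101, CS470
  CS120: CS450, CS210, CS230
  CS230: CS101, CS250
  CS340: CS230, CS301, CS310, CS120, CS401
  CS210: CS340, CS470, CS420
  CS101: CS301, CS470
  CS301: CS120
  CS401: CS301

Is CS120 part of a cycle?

CS120 is on a cycle iff CS120 can reach itself via ≥1 edge.
CS120 → CS450 → CS301 → CS120 — yes.

Yes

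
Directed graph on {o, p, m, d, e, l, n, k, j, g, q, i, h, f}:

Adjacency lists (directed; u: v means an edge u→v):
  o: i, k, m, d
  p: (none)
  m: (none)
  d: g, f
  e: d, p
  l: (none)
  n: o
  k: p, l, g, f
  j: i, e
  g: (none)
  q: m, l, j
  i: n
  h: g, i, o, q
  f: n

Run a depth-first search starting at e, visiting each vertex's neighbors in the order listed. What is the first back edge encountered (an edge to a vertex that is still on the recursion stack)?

i→n

DFS from e (visiting each vertex's neighbors in the order listed); mark gray on enter, black on exit:
e gray
  d gray
    g gray
    g black
    f gray
      n gray
        o gray
          i gray
            i→n: n is gray → back edge
First back edge: i → n.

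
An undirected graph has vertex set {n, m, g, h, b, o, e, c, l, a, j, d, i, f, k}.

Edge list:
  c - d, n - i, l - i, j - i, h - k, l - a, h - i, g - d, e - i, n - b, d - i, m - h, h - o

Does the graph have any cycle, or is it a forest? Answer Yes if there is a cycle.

No

DFS, tracking each vertex's parent; an edge to a visited non-parent vertex closes a cycle.
Start from o:
visit o (parent –)
  visit h (parent o)
    h–o: parent, skip
    visit i (parent h)
      visit j (parent i)
        j–i: parent, skip
      visit l (parent i)
        l–i: parent, skip
        visit a (parent l)
          a–l: parent, skip
      visit n (parent i)
        visit b (parent n)
          b–n: parent, skip
        n–i: parent, skip
      i–h: parent, skip
      visit e (parent i)
        e–i: parent, skip
      visit d (parent i)
        visit c (parent d)
          c–d: parent, skip
        d–i: parent, skip
        visit g (parent d)
          g–d: parent, skip
    visit k (parent h)
      k–h: parent, skip
    visit m (parent h)
      m–h: parent, skip
visit f (parent –)
No non-parent visited neighbor found — the graph is a forest.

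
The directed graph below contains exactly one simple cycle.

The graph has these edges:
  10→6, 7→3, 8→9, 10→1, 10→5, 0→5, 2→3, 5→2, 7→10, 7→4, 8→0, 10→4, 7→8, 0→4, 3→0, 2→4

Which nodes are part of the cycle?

DFS with gray/black marking from 5:
5 gray
  2 gray
    4 gray
    4 black
    3 gray
      0 gray
        0→5: 5 is gray → back edge
Back edge closes the cycle 5 → 2 → 3 → 0 → 5; its vertices are {0, 2, 3, 5}.

0, 2, 3, 5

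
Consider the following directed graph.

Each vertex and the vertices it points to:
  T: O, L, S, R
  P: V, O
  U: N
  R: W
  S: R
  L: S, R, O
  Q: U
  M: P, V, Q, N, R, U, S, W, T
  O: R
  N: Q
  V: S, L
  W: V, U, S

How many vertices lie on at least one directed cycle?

9

A vertex is on a directed cycle iff it belongs to a strongly connected component of size ≥ 2 (or has a self-loop).
The vertices on cycles are {L, N, O, Q, R, S, U, V, W} — 9 in total.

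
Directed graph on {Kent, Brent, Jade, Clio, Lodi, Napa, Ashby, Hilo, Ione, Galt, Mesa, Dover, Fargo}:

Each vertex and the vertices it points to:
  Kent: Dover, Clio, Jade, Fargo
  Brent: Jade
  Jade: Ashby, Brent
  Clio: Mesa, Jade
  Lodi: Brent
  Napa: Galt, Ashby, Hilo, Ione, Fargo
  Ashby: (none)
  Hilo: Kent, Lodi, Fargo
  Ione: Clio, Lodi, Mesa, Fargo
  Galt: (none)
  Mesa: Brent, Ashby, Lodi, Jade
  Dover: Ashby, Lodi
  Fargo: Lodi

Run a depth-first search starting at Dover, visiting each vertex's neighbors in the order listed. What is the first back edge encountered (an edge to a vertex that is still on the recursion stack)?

DFS from Dover (visiting each vertex's neighbors in the order listed); mark gray on enter, black on exit:
Dover gray
  Ashby gray
  Ashby black
  Lodi gray
    Brent gray
      Jade gray
        Jade→Ashby: Ashby black — skip
        Jade→Brent: Brent is gray → back edge
First back edge: Jade → Brent.

Jade→Brent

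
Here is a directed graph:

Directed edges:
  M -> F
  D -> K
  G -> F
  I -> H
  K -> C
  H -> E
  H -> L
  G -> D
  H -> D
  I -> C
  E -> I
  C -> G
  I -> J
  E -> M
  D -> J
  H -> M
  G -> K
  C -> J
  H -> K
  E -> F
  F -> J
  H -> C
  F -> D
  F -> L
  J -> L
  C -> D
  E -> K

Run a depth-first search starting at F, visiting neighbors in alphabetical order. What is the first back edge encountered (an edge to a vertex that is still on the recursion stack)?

DFS from F (visiting neighbors in alphabetical order); mark gray on enter, black on exit:
F gray
  D gray
    J gray
      L gray
      L black
    J black
    K gray
      C gray
        C→D: D is gray → back edge
First back edge: C → D.

C->D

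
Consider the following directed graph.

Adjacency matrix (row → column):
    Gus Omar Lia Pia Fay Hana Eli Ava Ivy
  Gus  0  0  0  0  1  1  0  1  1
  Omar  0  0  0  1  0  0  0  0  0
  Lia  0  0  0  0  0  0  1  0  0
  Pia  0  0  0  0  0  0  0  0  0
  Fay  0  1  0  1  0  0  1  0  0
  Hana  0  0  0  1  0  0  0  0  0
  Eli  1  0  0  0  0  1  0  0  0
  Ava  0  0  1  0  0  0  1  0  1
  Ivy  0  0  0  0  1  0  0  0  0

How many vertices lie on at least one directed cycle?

6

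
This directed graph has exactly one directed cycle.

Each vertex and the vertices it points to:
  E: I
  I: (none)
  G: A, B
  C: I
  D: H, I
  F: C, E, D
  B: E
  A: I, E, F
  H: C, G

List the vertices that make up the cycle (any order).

A, D, F, G, H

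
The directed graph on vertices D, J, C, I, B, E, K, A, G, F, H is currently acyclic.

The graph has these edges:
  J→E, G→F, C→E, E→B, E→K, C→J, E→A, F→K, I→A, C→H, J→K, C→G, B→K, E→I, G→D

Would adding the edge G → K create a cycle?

Adding G→K creates a cycle iff K can already reach G.
Explore from K: no path reaches G. The graph stays acyclic.

No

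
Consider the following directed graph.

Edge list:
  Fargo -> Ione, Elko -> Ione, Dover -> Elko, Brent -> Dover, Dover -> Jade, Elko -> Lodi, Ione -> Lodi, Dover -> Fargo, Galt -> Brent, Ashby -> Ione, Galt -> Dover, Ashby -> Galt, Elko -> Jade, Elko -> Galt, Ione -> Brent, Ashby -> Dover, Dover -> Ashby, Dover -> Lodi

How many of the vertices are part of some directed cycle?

7

A vertex is on a directed cycle iff it belongs to a strongly connected component of size ≥ 2 (or has a self-loop).
The vertices on cycles are {Elko, Galt, Ione, Ashby, Brent, Dover, Fargo} — 7 in total.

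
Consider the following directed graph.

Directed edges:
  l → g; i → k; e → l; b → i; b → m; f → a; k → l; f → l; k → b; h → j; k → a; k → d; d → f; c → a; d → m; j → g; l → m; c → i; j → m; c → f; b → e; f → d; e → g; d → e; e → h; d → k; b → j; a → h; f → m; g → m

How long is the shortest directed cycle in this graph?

For each vertex v, BFS finds the shortest path from v back to v.
The shortest such closed walk is k → d → k, length 2.

2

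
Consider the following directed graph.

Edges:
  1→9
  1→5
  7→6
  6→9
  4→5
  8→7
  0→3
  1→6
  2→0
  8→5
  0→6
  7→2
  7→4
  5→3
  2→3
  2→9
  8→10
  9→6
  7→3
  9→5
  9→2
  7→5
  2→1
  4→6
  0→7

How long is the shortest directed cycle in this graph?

2

For each vertex v, BFS finds the shortest path from v back to v.
The shortest such closed walk is 2 → 9 → 2, length 2.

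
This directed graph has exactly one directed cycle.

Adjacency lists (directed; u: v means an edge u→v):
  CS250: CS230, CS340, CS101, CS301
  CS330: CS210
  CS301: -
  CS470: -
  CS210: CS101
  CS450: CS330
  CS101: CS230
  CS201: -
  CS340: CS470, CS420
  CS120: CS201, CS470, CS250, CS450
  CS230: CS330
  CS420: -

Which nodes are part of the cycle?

CS101, CS210, CS230, CS330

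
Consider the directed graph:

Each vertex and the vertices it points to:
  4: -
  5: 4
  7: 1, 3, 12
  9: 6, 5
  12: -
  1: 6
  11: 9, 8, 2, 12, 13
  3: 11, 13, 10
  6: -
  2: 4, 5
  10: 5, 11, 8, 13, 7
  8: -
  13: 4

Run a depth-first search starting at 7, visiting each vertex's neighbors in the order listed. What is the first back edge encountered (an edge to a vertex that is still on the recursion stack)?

DFS from 7 (visiting each vertex's neighbors in the order listed); mark gray on enter, black on exit:
7 gray
  1 gray
    6 gray
    6 black
  1 black
  3 gray
    11 gray
      9 gray
        9→6: 6 black — skip
        5 gray
          4 gray
          4 black
        5 black
      9 black
      8 gray
      8 black
      2 gray
        2→4: 4 black — skip
        2→5: 5 black — skip
      2 black
      12 gray
      12 black
      13 gray
        13→4: 4 black — skip
      13 black
    11 black
    3→13: 13 black — skip
    10 gray
      10→5: 5 black — skip
      10→11: 11 black — skip
      10→8: 8 black — skip
      10→13: 13 black — skip
      10→7: 7 is gray → back edge
First back edge: 10 → 7.

10->7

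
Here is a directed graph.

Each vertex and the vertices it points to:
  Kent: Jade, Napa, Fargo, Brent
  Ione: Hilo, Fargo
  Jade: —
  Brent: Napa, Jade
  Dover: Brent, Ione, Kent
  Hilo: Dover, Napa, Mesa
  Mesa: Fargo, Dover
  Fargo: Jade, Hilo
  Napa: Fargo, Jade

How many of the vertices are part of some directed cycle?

8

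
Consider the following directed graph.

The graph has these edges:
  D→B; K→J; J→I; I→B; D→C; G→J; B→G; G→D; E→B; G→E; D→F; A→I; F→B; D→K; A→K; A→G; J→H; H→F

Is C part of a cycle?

C lies on a cycle iff there is a path from C back to itself.
Exploring from C, it never reaches itself; equivalently, its strongly connected component is a singleton.

No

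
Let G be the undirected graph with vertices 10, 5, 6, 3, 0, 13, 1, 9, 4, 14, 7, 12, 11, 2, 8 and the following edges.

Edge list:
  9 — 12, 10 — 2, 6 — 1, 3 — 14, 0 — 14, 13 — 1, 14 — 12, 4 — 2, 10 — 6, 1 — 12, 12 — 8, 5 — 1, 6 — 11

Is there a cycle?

DFS, tracking each vertex's parent; an edge to a visited non-parent vertex closes a cycle.
Start from 0:
visit 0 (parent –)
  visit 14 (parent 0)
    visit 3 (parent 14)
      3–14: parent, skip
    14–0: parent, skip
    visit 12 (parent 14)
      12–14: parent, skip
      visit 8 (parent 12)
        8–12: parent, skip
      visit 9 (parent 12)
        9–12: parent, skip
      visit 1 (parent 12)
        1–12: parent, skip
        visit 13 (parent 1)
          13–1: parent, skip
        visit 6 (parent 1)
          visit 10 (parent 6)
            visit 2 (parent 10)
              2–10: parent, skip
              visit 4 (parent 2)
                4–2: parent, skip
            10–6: parent, skip
          visit 11 (parent 6)
            11–6: parent, skip
          6–1: parent, skip
        visit 5 (parent 1)
          5–1: parent, skip
visit 7 (parent –)
No non-parent visited neighbor found — the graph is a forest.

No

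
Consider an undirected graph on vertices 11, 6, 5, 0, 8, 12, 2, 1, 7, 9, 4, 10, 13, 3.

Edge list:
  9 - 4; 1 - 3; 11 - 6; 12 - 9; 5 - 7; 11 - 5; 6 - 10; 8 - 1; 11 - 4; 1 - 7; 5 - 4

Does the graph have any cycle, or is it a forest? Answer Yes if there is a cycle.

DFS, tracking each vertex's parent; an edge to a visited non-parent vertex closes a cycle.
Start from 9:
visit 9 (parent –)
  visit 4 (parent 9)
    visit 5 (parent 4)
      5–4: parent, skip
      visit 11 (parent 5)
        visit 6 (parent 11)
          6–11: parent, skip
          visit 10 (parent 6)
            10–6: parent, skip
        11–4: 4 visited and ≠ parent → cycle
Cycle: 4 – 5 – 11 – 4.

Yes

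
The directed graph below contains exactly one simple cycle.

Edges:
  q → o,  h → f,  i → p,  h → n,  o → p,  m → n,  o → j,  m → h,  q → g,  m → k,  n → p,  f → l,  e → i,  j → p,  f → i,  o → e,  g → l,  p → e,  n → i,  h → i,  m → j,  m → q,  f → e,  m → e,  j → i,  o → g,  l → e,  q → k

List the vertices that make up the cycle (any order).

DFS with gray/black marking from p:
p gray
  e gray
    i gray
      i→p: p is gray → back edge
Back edge closes the cycle p → e → i → p; its vertices are {e, i, p}.

e, i, p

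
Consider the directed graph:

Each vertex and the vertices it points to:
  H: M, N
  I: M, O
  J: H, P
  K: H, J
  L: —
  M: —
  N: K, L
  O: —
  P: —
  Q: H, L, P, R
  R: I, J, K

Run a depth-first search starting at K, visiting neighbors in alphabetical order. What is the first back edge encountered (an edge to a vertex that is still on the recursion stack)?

N->K

DFS from K (visiting neighbors in alphabetical order); mark gray on enter, black on exit:
K gray
  H gray
    M gray
    M black
    N gray
      N→K: K is gray → back edge
First back edge: N → K.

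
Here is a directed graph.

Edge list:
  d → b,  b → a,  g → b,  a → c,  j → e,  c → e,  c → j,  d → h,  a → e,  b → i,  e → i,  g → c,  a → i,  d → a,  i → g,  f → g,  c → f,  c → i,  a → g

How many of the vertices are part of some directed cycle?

A vertex is on a directed cycle iff it belongs to a strongly connected component of size ≥ 2 (or has a self-loop).
The vertices on cycles are {a, b, c, e, f, g, i, j} — 8 in total.

8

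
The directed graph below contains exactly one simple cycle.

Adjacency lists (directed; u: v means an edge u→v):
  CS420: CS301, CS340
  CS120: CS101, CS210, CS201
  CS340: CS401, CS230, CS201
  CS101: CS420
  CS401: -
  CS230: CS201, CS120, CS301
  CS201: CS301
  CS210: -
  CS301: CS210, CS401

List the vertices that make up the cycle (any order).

CS101, CS120, CS230, CS340, CS420

DFS with gray/black marking from CS420:
CS420 gray
  CS301 gray
    CS210 gray
    CS210 black
    CS401 gray
    CS401 black
  CS301 black
  CS340 gray
    CS340→CS401: CS401 black — skip
    CS230 gray
      CS201 gray
        CS201→CS301: CS301 black — skip
      CS201 black
      CS120 gray
        CS101 gray
          CS101→CS420: CS420 is gray → back edge
Back edge closes the cycle CS420 → CS340 → CS230 → CS120 → CS101 → CS420; its vertices are {CS101, CS120, CS230, CS340, CS420}.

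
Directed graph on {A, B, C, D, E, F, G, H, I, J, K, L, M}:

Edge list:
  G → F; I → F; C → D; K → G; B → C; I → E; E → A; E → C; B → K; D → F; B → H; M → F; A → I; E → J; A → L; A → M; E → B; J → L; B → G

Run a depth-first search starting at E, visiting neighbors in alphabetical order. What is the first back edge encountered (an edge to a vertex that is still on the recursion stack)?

DFS from E (visiting neighbors in alphabetical order); mark gray on enter, black on exit:
E gray
  A gray
    I gray
      I→E: E is gray → back edge
First back edge: I → E.

I->E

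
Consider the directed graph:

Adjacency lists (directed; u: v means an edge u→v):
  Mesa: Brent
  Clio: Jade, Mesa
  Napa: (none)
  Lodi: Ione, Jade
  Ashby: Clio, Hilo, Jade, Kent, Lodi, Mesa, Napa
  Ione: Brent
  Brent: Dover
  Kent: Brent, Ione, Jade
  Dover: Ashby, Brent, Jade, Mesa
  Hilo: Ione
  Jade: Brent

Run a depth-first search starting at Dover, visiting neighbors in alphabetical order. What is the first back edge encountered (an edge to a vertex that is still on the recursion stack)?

DFS from Dover (visiting neighbors in alphabetical order); mark gray on enter, black on exit:
Dover gray
  Ashby gray
    Clio gray
      Jade gray
        Brent gray
          Brent→Dover: Dover is gray → back edge
First back edge: Brent → Dover.

Brent->Dover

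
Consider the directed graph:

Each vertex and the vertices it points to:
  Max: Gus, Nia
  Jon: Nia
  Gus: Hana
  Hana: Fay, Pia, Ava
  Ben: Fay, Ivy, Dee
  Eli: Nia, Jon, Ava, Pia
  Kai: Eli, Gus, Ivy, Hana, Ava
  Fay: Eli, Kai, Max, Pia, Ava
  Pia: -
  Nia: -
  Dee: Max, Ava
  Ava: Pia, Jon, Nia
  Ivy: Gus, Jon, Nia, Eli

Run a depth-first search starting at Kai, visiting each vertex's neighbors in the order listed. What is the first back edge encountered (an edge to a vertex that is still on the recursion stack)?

DFS from Kai (visiting each vertex's neighbors in the order listed); mark gray on enter, black on exit:
Kai gray
  Eli gray
    Nia gray
    Nia black
    Jon gray
      Jon→Nia: Nia black — skip
    Jon black
    Ava gray
      Pia gray
      Pia black
      Ava→Jon: Jon black — skip
      Ava→Nia: Nia black — skip
    Ava black
    Eli→Pia: Pia black — skip
  Eli black
  Gus gray
    Hana gray
      Fay gray
        Fay→Eli: Eli black — skip
        Fay→Kai: Kai is gray → back edge
First back edge: Fay → Kai.

Fay->Kai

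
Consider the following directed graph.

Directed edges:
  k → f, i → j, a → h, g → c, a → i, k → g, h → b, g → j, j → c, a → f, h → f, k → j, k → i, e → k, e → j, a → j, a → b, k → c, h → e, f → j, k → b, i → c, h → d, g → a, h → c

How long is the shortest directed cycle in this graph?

5

For each vertex v, BFS finds the shortest path from v back to v.
The shortest such closed walk is a → h → e → k → g → a, length 5.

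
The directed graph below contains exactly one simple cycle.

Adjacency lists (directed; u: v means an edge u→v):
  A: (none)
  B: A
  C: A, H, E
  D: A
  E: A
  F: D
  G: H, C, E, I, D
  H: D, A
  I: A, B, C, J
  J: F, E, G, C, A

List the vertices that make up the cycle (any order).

G, I, J

DFS with gray/black marking from I:
I gray
  A gray
  A black
  B gray
    B→A: A black — skip
  B black
  C gray
    C→A: A black — skip
    H gray
      D gray
        D→A: A black — skip
      D black
      H→A: A black — skip
    H black
    E gray
      E→A: A black — skip
    E black
  C black
  J gray
    F gray
      F→D: D black — skip
    F black
    J→E: E black — skip
    G gray
      G→H: H black — skip
      G→C: C black — skip
      G→E: E black — skip
      G→I: I is gray → back edge
Back edge closes the cycle I → J → G → I; its vertices are {G, I, J}.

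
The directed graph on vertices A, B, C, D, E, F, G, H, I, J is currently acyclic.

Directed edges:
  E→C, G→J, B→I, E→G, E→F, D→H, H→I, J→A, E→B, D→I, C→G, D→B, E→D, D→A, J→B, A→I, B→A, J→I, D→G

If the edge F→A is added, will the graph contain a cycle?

No

Adding F→A creates a cycle iff A can already reach F.
Explore from A: no path reaches F. The graph stays acyclic.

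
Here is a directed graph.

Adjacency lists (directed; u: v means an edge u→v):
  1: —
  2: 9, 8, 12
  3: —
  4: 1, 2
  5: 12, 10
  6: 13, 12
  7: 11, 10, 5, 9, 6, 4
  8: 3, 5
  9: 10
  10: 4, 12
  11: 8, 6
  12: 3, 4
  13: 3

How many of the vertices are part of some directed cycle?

A vertex is on a directed cycle iff it belongs to a strongly connected component of size ≥ 2 (or has a self-loop).
The vertices on cycles are {2, 4, 5, 8, 9, 10, 12} — 7 in total.

7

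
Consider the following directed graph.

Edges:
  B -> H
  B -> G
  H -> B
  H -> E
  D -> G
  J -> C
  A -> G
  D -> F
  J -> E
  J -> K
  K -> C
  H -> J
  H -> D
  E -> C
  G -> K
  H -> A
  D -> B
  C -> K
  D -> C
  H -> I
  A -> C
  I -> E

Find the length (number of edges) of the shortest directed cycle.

For each vertex v, BFS finds the shortest path from v back to v.
The shortest such closed walk is B → H → B, length 2.

2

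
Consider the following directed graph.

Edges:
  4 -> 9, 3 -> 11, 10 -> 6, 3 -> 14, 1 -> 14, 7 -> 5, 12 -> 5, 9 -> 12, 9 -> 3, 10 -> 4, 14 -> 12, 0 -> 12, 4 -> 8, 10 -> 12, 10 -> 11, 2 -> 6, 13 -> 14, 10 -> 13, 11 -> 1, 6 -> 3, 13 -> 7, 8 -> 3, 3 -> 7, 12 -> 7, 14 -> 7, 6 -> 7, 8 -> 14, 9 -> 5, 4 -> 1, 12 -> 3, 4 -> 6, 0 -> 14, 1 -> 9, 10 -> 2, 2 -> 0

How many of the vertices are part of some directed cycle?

6

A vertex is on a directed cycle iff it belongs to a strongly connected component of size ≥ 2 (or has a self-loop).
The vertices on cycles are {1, 3, 9, 11, 12, 14} — 6 in total.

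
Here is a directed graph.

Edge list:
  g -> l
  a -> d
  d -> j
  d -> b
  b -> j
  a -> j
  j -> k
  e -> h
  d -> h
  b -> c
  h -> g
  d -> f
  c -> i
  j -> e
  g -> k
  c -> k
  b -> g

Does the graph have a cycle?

No

DFS with white/gray/black marking, starting from a:
a gray
  d gray
    j gray
      k gray
      k black
      e gray
        h gray
          g gray
            l gray
            l black
            g→k: k black — skip
          g black
        h black
      e black
    j black
    b gray
      c gray
        i gray
        i black
        c→k: k black — skip
      c black
      b→j: j black — skip
      b→g: g black — skip
    b black
    f gray
    f black
    d→h: h black — skip
  d black
  a→j: j black — skip
a black
Every edge goes to a white or black vertex — no back edge, so the graph is acyclic.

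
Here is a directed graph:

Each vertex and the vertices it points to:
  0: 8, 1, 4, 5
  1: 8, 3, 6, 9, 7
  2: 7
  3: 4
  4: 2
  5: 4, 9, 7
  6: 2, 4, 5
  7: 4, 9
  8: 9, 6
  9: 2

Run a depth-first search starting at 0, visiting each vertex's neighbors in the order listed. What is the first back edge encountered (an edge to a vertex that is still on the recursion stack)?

4→2

DFS from 0 (visiting each vertex's neighbors in the order listed); mark gray on enter, black on exit:
0 gray
  8 gray
    9 gray
      2 gray
        7 gray
          4 gray
            4→2: 2 is gray → back edge
First back edge: 4 → 2.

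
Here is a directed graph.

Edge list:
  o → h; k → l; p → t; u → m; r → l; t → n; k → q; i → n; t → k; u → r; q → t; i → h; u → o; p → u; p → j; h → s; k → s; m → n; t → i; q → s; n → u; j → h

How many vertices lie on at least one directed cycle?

6

A vertex is on a directed cycle iff it belongs to a strongly connected component of size ≥ 2 (or has a self-loop).
The vertices on cycles are {k, m, n, q, t, u} — 6 in total.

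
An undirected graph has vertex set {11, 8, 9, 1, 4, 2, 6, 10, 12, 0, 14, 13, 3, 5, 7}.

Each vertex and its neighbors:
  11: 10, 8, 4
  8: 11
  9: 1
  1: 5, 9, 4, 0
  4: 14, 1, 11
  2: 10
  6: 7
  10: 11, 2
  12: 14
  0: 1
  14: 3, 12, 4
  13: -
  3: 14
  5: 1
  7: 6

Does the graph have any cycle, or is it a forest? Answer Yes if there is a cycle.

No

DFS, tracking each vertex's parent; an edge to a visited non-parent vertex closes a cycle.
Start from 7:
visit 7 (parent –)
  visit 6 (parent 7)
    6–7: parent, skip
visit 11 (parent –)
  visit 10 (parent 11)
    10–11: parent, skip
    visit 2 (parent 10)
      2–10: parent, skip
  visit 8 (parent 11)
    8–11: parent, skip
  visit 4 (parent 11)
    visit 14 (parent 4)
      visit 3 (parent 14)
        3–14: parent, skip
      visit 12 (parent 14)
        12–14: parent, skip
      14–4: parent, skip
    visit 1 (parent 4)
      visit 5 (parent 1)
        5–1: parent, skip
      visit 9 (parent 1)
        9–1: parent, skip
      1–4: parent, skip
      visit 0 (parent 1)
        0–1: parent, skip
    4–11: parent, skip
visit 13 (parent –)
No non-parent visited neighbor found — the graph is a forest.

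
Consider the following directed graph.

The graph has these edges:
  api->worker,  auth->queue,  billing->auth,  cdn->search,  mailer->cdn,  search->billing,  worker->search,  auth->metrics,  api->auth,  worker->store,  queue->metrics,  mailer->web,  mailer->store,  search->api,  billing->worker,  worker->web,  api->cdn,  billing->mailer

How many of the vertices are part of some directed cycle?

6

A vertex is on a directed cycle iff it belongs to a strongly connected component of size ≥ 2 (or has a self-loop).
The vertices on cycles are {api, cdn, mailer, search, worker, billing} — 6 in total.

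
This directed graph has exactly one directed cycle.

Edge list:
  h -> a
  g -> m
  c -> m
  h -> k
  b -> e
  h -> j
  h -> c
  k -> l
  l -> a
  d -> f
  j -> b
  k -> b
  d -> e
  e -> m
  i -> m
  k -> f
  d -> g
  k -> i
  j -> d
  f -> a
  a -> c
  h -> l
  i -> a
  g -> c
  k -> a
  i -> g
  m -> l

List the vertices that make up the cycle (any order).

a, c, l, m

DFS with gray/black marking from l:
l gray
  a gray
    c gray
      m gray
        m→l: l is gray → back edge
Back edge closes the cycle l → a → c → m → l; its vertices are {a, c, l, m}.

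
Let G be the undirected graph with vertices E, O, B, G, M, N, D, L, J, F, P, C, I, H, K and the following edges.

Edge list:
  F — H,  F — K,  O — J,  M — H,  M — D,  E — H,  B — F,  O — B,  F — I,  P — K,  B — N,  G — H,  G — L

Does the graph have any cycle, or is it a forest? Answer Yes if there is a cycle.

No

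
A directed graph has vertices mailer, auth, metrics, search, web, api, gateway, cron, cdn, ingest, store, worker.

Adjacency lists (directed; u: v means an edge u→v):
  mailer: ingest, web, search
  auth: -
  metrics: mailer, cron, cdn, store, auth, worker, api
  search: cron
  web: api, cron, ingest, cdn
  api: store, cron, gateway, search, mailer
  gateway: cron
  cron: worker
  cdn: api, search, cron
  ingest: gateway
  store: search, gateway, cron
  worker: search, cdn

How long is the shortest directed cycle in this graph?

3

For each vertex v, BFS finds the shortest path from v back to v.
The shortest such closed walk is mailer → web → api → mailer, length 3.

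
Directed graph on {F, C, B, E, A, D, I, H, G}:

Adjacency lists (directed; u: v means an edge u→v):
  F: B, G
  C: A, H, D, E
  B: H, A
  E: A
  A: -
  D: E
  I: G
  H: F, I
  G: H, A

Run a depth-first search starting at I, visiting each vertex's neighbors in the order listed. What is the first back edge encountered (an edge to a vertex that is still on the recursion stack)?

B->H

DFS from I (visiting each vertex's neighbors in the order listed); mark gray on enter, black on exit:
I gray
  G gray
    H gray
      F gray
        B gray
          B→H: H is gray → back edge
First back edge: B → H.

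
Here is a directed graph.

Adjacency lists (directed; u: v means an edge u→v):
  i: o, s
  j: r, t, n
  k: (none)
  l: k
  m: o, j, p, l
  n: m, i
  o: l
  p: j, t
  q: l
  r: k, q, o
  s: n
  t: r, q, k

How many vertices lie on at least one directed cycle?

6

A vertex is on a directed cycle iff it belongs to a strongly connected component of size ≥ 2 (or has a self-loop).
The vertices on cycles are {i, j, m, n, p, s} — 6 in total.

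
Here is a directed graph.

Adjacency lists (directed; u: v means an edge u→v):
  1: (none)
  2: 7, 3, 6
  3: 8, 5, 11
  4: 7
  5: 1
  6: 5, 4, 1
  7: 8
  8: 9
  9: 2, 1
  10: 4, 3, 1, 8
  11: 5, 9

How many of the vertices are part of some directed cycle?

A vertex is on a directed cycle iff it belongs to a strongly connected component of size ≥ 2 (or has a self-loop).
The vertices on cycles are {2, 3, 4, 6, 7, 8, 9, 11} — 8 in total.

8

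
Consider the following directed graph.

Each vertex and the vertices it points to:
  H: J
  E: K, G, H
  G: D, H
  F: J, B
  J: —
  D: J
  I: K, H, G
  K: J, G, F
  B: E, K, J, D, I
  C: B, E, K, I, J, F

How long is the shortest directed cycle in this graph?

3

For each vertex v, BFS finds the shortest path from v back to v.
The shortest such closed walk is B → K → F → B, length 3.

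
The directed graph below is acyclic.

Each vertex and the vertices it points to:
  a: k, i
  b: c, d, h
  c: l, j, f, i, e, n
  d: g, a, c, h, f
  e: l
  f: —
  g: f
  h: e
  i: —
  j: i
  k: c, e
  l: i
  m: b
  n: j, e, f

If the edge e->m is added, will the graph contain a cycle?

Yes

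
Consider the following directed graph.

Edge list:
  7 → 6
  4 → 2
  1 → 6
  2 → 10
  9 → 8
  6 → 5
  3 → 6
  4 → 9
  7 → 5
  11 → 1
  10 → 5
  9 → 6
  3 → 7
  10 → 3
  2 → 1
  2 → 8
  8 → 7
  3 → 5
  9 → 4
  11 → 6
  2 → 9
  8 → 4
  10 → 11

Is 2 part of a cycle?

Yes

2 is on a cycle iff 2 can reach itself via ≥1 edge.
2 → 9 → 4 → 2 — yes.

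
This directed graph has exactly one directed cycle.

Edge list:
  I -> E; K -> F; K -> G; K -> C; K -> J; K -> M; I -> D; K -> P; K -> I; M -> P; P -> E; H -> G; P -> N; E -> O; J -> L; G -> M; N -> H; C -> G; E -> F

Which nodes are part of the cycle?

G, H, M, N, P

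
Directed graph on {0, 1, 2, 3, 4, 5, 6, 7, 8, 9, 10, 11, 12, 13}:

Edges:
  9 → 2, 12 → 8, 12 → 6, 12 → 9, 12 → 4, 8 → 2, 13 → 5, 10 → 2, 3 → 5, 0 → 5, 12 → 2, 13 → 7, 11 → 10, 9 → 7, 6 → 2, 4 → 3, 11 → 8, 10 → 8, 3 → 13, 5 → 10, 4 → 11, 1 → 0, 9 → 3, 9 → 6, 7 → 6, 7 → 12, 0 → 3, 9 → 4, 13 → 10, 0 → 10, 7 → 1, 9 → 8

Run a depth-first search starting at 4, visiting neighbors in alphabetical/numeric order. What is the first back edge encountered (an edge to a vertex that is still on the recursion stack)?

0->3

DFS from 4 (visiting neighbors in alphabetical/numeric order); mark gray on enter, black on exit:
4 gray
  3 gray
    5 gray
      10 gray
        2 gray
        2 black
        8 gray
          8→2: 2 black — skip
        8 black
      10 black
    5 black
    13 gray
      13→5: 5 black — skip
      7 gray
        1 gray
          0 gray
            0→3: 3 is gray → back edge
First back edge: 0 → 3.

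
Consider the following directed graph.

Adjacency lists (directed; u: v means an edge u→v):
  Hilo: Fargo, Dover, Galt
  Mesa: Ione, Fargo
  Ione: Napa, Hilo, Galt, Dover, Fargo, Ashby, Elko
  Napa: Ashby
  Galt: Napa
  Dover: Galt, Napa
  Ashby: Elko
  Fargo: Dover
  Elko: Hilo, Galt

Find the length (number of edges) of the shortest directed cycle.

4

For each vertex v, BFS finds the shortest path from v back to v.
The shortest such closed walk is Ashby → Elko → Galt → Napa → Ashby, length 4.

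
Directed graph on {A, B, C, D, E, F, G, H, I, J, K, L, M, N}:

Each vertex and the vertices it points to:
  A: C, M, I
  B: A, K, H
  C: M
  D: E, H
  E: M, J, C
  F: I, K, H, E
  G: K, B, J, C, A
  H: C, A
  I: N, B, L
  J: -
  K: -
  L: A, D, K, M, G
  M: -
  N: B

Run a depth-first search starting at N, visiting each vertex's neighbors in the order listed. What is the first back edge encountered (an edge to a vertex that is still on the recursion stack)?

DFS from N (visiting each vertex's neighbors in the order listed); mark gray on enter, black on exit:
N gray
  B gray
    A gray
      C gray
        M gray
        M black
      C black
      A→M: M black — skip
      I gray
        I→N: N is gray → back edge
First back edge: I → N.

I->N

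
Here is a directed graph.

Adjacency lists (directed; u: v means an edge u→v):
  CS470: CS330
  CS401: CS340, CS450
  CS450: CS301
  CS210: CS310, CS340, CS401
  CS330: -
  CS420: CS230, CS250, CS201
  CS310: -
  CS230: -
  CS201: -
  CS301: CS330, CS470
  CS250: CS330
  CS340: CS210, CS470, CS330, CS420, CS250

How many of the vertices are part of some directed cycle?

3

A vertex is on a directed cycle iff it belongs to a strongly connected component of size ≥ 2 (or has a self-loop).
The vertices on cycles are {CS210, CS340, CS401} — 3 in total.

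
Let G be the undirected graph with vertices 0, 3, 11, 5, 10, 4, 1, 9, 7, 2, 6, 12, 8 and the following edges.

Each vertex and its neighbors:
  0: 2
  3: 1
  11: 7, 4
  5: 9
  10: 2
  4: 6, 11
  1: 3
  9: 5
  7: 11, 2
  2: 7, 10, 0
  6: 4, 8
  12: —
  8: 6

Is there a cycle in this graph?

DFS, tracking each vertex's parent; an edge to a visited non-parent vertex closes a cycle.
Start from 7:
visit 7 (parent –)
  visit 11 (parent 7)
    11–7: parent, skip
    visit 4 (parent 11)
      visit 6 (parent 4)
        6–4: parent, skip
        visit 8 (parent 6)
          8–6: parent, skip
      4–11: parent, skip
  visit 2 (parent 7)
    2–7: parent, skip
    visit 10 (parent 2)
      10–2: parent, skip
    visit 0 (parent 2)
      0–2: parent, skip
visit 3 (parent –)
  visit 1 (parent 3)
    1–3: parent, skip
visit 5 (parent –)
  visit 9 (parent 5)
    9–5: parent, skip
visit 12 (parent –)
No non-parent visited neighbor found — the graph is a forest.

No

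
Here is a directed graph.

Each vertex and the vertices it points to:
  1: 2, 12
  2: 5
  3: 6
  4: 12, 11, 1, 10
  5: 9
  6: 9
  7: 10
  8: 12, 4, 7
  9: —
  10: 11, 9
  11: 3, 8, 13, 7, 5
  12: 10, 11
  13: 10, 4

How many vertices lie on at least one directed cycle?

8

A vertex is on a directed cycle iff it belongs to a strongly connected component of size ≥ 2 (or has a self-loop).
The vertices on cycles are {1, 4, 7, 8, 10, 11, 12, 13} — 8 in total.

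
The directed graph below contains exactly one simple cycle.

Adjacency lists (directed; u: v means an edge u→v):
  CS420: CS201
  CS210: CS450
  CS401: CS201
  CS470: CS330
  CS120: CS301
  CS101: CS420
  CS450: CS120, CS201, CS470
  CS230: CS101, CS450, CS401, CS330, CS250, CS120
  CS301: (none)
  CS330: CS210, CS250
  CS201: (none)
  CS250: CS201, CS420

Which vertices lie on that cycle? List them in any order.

DFS with gray/black marking from CS450:
CS450 gray
  CS120 gray
    CS301 gray
    CS301 black
  CS120 black
  CS201 gray
  CS201 black
  CS470 gray
    CS330 gray
      CS210 gray
        CS210→CS450: CS450 is gray → back edge
Back edge closes the cycle CS450 → CS470 → CS330 → CS210 → CS450; its vertices are {CS210, CS330, CS450, CS470}.

CS210, CS330, CS450, CS470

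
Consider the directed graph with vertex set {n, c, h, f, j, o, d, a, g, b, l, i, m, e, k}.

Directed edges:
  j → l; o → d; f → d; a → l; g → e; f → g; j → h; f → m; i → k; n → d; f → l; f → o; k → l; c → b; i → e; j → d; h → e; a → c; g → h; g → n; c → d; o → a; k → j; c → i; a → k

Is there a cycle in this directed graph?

DFS with white/gray/black marking, starting from e:
e gray
e black
n gray
  d gray
  d black
n black
c gray
  b gray
  b black
  i gray
    k gray
      l gray
      l black
      j gray
        j→d: d black — skip
        h gray
          h→e: e black — skip
        h black
        j→l: l black — skip
      j black
    k black
    i→e: e black — skip
  i black
  c→d: d black — skip
c black
f gray
  f→l: l black — skip
  g gray
    g→h: h black — skip
    g→n: n black — skip
    g→e: e black — skip
  g black
  f→d: d black — skip
  m gray
  m black
  o gray
    a gray
      a→l: l black — skip
      a→c: c black — skip
      a→k: k black — skip
    a black
    o→d: d black — skip
  o black
f black
Every edge goes to a white or black vertex — no back edge, so the graph is acyclic.

No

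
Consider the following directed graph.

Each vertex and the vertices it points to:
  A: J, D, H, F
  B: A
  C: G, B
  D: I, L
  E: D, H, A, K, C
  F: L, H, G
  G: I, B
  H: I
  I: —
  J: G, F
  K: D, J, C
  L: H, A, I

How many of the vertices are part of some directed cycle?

7

A vertex is on a directed cycle iff it belongs to a strongly connected component of size ≥ 2 (or has a self-loop).
The vertices on cycles are {A, B, D, F, G, J, L} — 7 in total.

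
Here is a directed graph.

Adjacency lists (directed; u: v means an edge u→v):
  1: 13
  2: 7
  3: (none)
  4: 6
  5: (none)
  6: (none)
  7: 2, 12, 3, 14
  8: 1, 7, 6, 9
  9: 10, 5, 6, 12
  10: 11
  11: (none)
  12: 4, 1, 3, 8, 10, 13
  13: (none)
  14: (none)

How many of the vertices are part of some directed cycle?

5

A vertex is on a directed cycle iff it belongs to a strongly connected component of size ≥ 2 (or has a self-loop).
The vertices on cycles are {2, 7, 8, 9, 12} — 5 in total.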